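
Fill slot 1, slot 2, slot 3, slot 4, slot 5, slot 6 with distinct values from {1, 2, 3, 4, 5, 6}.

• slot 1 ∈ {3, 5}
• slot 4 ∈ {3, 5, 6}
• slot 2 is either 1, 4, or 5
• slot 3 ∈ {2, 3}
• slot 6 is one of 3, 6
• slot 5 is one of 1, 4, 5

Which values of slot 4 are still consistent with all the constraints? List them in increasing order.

Among the 6 variables, 2 fits only slot 3 (and all 6 values in {1, 2, 3, 4, 5, 6} must be used), so slot 3 = 2.
slot 1, slot 4, slot 6 between them cover only {3, 5, 6} — a naked triple. Remove those values from slot 2, slot 5.
No further eliminations apply; slot 4 can still be any of 3, 5, 6.

3, 5, 6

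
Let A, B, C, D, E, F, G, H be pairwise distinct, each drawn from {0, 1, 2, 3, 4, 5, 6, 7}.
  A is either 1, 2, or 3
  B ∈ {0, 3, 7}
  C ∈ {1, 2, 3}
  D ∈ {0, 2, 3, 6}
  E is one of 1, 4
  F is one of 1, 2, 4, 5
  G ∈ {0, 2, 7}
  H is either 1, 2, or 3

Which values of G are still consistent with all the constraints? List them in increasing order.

The 8 variables draw from only 8 values {0, 1, 2, 3, 4, 5, 6, 7}, so each is used; only F can be 5, hence F = 5.
The 7 still-open variables draw from only 7 values {0, 1, 2, 3, 4, 6, 7}, so each is used; only E can be 4, hence E = 4.
Among the 6 still-open variables, 6 fits only D (and all 6 values in {0, 1, 2, 3, 6, 7} must be used), so D = 6.
The 3 variables A, C, H are confined to {1, 2, 3}, which locks those values in; drop them from B, G.
No further eliminations apply; G can still be any of 0, 7.

0, 7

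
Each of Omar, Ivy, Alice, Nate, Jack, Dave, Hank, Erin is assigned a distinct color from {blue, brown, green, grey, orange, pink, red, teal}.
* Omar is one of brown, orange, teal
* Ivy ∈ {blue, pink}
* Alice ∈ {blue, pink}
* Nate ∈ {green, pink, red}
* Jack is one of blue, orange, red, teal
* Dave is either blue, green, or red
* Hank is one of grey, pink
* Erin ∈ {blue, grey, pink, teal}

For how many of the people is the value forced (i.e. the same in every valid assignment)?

4

Among the 8 variables, brown fits only Omar (and all 8 values in {blue, brown, green, grey, orange, pink, red, teal} must be used), so Omar = brown.
Among the 7 still-open variables, orange fits only Jack (and all 7 values in {blue, green, grey, orange, pink, red, teal} must be used), so Jack = orange.
Among the 6 still-open variables, teal fits only Erin (and all 6 values in {blue, green, grey, pink, red, teal} must be used), so Erin = teal.
The 5 still-open variables draw from only 5 values {blue, green, grey, pink, red}, so each is used; only Hank can be grey, hence Hank = grey.
The 2 variables Ivy and Alice are confined to {blue, pink}, which locks those values in; drop them from Nate, Dave.
Determined: Omar=brown, Jack=orange, Hank=grey, Erin=teal. The other people each still have more than one consistent value. That makes 4.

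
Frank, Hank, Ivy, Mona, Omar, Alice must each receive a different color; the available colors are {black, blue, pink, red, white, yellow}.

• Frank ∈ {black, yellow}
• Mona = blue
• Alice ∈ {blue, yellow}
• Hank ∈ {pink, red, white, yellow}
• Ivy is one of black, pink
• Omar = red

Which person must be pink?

Mona must be blue (only option left). Strike blue from Alice.
That leaves Omar = red. Remove red from Hank.
Alice's domain is down to {yellow}, so Alice = yellow. Strike yellow from Frank, Hank.
That leaves Frank = black. Eliminate black elsewhere: Ivy.
So pink goes to Ivy.

Ivy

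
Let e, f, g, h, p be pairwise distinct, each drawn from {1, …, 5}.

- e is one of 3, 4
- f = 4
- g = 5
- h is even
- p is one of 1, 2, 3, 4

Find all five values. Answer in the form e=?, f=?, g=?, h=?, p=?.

e=3, f=4, g=5, h=2, p=1

f must be 4 (only option left). Eliminate 4 elsewhere: e, h, p.
g must be 5 (only option left).
That leaves h = 2. Remove 2 from p.
e has just one choice, so e = 3. So p can't be 3.
p has just one choice, so p = 1.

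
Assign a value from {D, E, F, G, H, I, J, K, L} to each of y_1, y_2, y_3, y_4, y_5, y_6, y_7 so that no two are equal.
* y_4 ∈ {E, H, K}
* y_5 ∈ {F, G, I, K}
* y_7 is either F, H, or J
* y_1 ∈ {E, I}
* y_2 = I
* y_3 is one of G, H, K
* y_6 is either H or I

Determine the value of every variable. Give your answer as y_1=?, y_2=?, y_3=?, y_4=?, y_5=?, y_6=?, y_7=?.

y_1=E, y_2=I, y_3=G, y_4=K, y_5=F, y_6=H, y_7=J

y_2's domain is down to {I}, so y_2 = I. Eliminate I elsewhere: y_1, y_5, y_6.
That leaves y_6 = H. Eliminate H elsewhere: y_3, y_4, y_7.
That leaves y_1 = E. Strike E from y_4.
y_4 must be K (only option left). Remove K from y_3, y_5.
y_3 must be G (only option left). So y_5 can't be G.
That leaves y_5 = F. So y_7 can't be F.
That leaves y_7 = J.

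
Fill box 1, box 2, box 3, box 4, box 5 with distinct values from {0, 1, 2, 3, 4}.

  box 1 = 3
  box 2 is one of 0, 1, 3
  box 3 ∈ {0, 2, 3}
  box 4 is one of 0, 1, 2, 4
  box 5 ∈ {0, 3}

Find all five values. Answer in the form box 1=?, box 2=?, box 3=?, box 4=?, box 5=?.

box 1 has just one choice, so box 1 = 3. Strike 3 from box 2, box 3, box 5.
box 5's domain is down to {0}, so box 5 = 0. Strike 0 from box 2, box 3, box 4.
That leaves box 2 = 1. So box 4 can't be 1.
box 3 must be 2 (only option left). Remove 2 from box 4.
That leaves box 4 = 4.

box 1=3, box 2=1, box 3=2, box 4=4, box 5=0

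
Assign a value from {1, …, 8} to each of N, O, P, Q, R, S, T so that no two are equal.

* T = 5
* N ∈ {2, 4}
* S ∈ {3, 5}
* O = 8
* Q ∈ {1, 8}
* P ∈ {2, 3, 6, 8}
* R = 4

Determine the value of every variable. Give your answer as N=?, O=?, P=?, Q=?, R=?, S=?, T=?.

O has just one choice, so O = 8. So P, Q can't be 8.
Q's domain is down to {1}, so Q = 1.
That leaves R = 4. So N can't be 4.
T has just one choice, so T = 5. Strike 5 from S.
N's domain is down to {2}, so N = 2. So P can't be 2.
S's domain is down to {3}, so S = 3. Strike 3 from P.
P must be 6 (only option left).

N=2, O=8, P=6, Q=1, R=4, S=3, T=5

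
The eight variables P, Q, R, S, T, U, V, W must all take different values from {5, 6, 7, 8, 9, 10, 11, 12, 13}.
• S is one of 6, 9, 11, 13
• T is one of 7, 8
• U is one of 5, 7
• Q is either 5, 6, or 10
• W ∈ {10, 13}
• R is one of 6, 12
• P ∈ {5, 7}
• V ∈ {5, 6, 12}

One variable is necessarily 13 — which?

P and U share exactly the 2 values {5, 7}; by pigeonhole those values go to them, so strike 5, 7 from Q, T, V.
T has just one choice, so T = 8.
The 2 variables R and V are confined to {6, 12}, which locks those values in; drop them from Q, S.
That leaves Q = 10. Remove 10 from W.
So 13 goes to W.

W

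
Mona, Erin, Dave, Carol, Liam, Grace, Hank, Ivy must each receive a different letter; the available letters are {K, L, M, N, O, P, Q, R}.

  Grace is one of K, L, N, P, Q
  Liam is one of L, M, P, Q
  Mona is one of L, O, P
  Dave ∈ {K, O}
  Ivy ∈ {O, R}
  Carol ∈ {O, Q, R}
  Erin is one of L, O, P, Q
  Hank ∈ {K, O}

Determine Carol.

Q

The 8 variables draw from only 8 values {K, L, M, N, O, P, Q, R}, so each is used; only Liam can be M, hence Liam = M.
Among the 7 still-open variables, N fits only Grace (and all 7 values in {K, L, N, O, P, Q, R} must be used), so Grace = N.
The 2 variables Dave and Hank are confined to {K, O}, which locks those values in; drop them from Mona, Erin, Carol, Ivy.
Ivy must be R (only option left). Strike R from Carol.
So Carol = Q.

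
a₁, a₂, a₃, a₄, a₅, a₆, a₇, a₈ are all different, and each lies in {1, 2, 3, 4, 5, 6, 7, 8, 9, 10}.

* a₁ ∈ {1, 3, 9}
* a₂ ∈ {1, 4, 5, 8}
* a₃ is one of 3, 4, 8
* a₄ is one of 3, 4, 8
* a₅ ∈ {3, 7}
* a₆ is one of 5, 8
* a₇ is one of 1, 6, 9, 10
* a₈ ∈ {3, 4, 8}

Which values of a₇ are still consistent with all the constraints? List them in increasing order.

a₃, a₄, a₈ share exactly the 3 values {3, 4, 8}; by pigeonhole those values go to them, so strike 3, 4, 8 from a₁, a₂, a₅, a₆.
That leaves a₅ = 7.
That leaves a₆ = 5. Eliminate 5 elsewhere: a₂.
a₂ must be 1 (only option left). Remove 1 from a₁, a₇.
a₁'s domain is down to {9}, so a₁ = 9. Strike 9 from a₇.
No further eliminations apply; a₇ can still be any of 6, 10.

6, 10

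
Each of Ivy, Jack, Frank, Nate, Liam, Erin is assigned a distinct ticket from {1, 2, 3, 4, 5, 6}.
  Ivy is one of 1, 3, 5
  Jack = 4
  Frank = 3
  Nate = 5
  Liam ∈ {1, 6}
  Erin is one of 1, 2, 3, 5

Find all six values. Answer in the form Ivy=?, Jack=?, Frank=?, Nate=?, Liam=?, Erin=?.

Ivy=1, Jack=4, Frank=3, Nate=5, Liam=6, Erin=2

Jack has just one choice, so Jack = 4.
Frank has just one choice, so Frank = 3. So Ivy, Erin can't be 3.
Nate must be 5 (only option left). Remove 5 from Ivy, Erin.
That leaves Ivy = 1. Remove 1 from Liam, Erin.
Liam's domain is down to {6}, so Liam = 6.
Erin's domain is down to {2}, so Erin = 2.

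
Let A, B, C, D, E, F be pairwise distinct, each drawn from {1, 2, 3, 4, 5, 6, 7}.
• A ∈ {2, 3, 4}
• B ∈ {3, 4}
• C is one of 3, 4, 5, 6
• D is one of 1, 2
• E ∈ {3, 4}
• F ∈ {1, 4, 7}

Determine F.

7

B and E between them cover only {3, 4} — a naked pair. Remove those values from A, C, F.
That leaves A = 2. Remove 2 from D.
D's domain is down to {1}, so D = 1. Remove 1 from F.
So F = 7.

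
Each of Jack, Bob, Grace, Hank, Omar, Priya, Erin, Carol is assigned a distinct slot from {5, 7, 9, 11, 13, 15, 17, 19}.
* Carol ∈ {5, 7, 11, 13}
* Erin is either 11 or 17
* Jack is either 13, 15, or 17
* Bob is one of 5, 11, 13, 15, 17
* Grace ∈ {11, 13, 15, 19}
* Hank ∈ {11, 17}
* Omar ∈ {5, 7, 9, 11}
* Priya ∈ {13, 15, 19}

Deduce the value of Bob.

The 8 variables draw from only 8 values {5, 7, 9, 11, 13, 15, 17, 19}, so each is used; only Omar can be 9, hence Omar = 9.
The 7 still-open variables draw from only 7 values {5, 7, 11, 13, 15, 17, 19}, so each is used; only Carol can be 7, hence Carol = 7.
The 6 still-open variables draw from only 6 values {5, 11, 13, 15, 17, 19}, so each is used; only Bob can be 5, hence Bob = 5.

5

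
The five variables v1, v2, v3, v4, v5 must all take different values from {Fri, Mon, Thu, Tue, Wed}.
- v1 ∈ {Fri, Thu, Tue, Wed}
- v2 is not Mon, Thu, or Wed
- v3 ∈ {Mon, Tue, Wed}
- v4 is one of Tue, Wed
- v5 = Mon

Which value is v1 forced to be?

v5 has just one choice, so v5 = Mon. Remove Mon from v3.
Among the 4 still-open variables, Thu fits only v1 (and all 4 values in {Fri, Thu, Tue, Wed} must be used), so v1 = Thu.

Thu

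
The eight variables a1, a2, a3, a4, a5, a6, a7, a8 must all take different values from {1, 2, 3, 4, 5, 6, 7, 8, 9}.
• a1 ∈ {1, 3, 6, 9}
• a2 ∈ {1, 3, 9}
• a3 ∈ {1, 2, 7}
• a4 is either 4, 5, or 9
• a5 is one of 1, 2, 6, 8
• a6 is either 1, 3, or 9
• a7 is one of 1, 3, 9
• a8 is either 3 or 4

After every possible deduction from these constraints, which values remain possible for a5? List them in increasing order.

a2, a6, a7 between them cover only {1, 3, 9} — a naked triple. Remove those values from a1, a3, a4, a5, a8.
That leaves a1 = 6. So a5 can't be 6.
That leaves a8 = 4. So a4 can't be 4.
a4 must be 5 (only option left).
No further eliminations apply; a5 can still be any of 2, 8.

2, 8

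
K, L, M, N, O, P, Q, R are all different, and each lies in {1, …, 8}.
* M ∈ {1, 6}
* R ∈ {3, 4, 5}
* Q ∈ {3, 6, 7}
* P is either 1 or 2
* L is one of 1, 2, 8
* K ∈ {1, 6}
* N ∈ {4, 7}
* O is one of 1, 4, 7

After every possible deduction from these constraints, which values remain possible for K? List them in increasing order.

1, 6

The 8 variables draw from only 8 values {1, 2, 3, 4, 5, 6, 7, 8}, so each is used; only R can be 5, hence R = 5.
The 7 still-open variables draw from only 7 values {1, 2, 3, 4, 6, 7, 8}, so each is used; only Q can be 3, hence Q = 3.
Among the 6 still-open variables, 8 fits only L (and all 6 values in {1, 2, 4, 6, 7, 8} must be used), so L = 8.
The 5 still-open variables draw from only 5 values {1, 2, 4, 6, 7}, so each is used; only P can be 2, hence P = 2.
K and M between them cover only {1, 6} — a naked pair. Remove those values from O.
No further eliminations apply; K can still be any of 1, 6.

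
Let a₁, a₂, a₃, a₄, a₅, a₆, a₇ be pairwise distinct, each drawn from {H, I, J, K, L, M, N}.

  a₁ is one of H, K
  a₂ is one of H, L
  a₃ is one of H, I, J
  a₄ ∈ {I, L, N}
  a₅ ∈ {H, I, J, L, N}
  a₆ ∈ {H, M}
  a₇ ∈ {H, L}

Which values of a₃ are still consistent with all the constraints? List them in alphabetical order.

I, J

The 7 variables draw from only 7 values {H, I, J, K, L, M, N}, so each is used; only a₁ can be K, hence a₁ = K.
The 6 still-open variables together cover exactly {H, I, J, L, M, N} — 6 values for 6 variables — and M appears only in a₆'s list, so a₆ = M.
a₂ and a₇ share exactly the 2 values {H, L}; by pigeonhole those values go to them, so strike H, L from a₃, a₄, a₅.
No further eliminations apply; a₃ can still be any of I, J.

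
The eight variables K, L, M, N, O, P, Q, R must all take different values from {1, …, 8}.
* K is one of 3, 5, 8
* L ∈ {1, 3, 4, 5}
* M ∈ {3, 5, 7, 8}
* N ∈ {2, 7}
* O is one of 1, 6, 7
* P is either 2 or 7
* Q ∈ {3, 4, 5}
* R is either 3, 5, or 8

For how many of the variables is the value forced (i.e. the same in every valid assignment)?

The 8 variables together cover exactly {1, 2, 3, 4, 5, 6, 7, 8} — 8 values for 8 variables — and 6 appears only in O's list, so O = 6.
The 7 still-open variables draw from only 7 values {1, 2, 3, 4, 5, 7, 8}, so each is used; only L can be 1, hence L = 1.
The 6 still-open variables draw from only 6 values {2, 3, 4, 5, 7, 8}, so each is used; only Q can be 4, hence Q = 4.
N and P between them cover only {2, 7} — a naked pair. Remove those values from M.
Determined: L=1, O=6, Q=4. The other variables each still have more than one consistent value. That makes 3.

3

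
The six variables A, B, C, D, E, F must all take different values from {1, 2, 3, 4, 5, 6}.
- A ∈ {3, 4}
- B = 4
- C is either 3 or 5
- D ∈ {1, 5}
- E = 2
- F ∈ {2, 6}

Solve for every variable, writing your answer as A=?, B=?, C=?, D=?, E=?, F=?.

B must be 4 (only option left). Strike 4 from A.
E's domain is down to {2}, so E = 2. Eliminate 2 elsewhere: F.
That leaves F = 6.
A must be 3 (only option left). Eliminate 3 elsewhere: C.
C's domain is down to {5}, so C = 5. Strike 5 from D.
That leaves D = 1.

A=3, B=4, C=5, D=1, E=2, F=6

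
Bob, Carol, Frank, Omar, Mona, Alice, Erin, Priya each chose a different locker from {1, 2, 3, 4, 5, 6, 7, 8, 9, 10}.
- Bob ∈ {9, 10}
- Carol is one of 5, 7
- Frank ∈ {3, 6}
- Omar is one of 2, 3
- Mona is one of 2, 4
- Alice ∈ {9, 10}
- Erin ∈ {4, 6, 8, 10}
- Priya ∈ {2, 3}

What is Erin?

Bob and Alice share exactly the 2 values {9, 10}; by pigeonhole those values go to them, so strike 9, 10 from Erin.
Omar and Priya share exactly the 2 values {2, 3}; by pigeonhole those values go to them, so strike 2, 3 from Frank, Mona.
Frank's domain is down to {6}, so Frank = 6. So Erin can't be 6.
That leaves Mona = 4. So Erin can't be 4.
So Erin = 8.

8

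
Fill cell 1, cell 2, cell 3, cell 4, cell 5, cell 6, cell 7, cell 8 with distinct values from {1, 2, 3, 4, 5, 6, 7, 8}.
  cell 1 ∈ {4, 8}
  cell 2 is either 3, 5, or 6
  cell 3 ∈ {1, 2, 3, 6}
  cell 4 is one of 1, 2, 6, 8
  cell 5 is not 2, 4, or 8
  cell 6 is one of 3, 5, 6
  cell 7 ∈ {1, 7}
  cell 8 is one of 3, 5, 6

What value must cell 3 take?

2

The 8 variables draw from only 8 values {1, 2, 3, 4, 5, 6, 7, 8}, so each is used; only cell 1 can be 4, hence cell 1 = 4.
Among the 7 still-open variables, 8 fits only cell 4 (and all 7 values in {1, 2, 3, 5, 6, 7, 8} must be used), so cell 4 = 8.
The 6 still-open variables draw from only 6 values {1, 2, 3, 5, 6, 7}, so each is used; only cell 3 can be 2, hence cell 3 = 2.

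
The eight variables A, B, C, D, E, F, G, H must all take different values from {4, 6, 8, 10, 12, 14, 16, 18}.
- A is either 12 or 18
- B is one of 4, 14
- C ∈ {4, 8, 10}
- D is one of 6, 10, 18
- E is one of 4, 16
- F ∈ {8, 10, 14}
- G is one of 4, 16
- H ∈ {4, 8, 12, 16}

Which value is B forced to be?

14

The 8 variables draw from only 8 values {4, 6, 8, 10, 12, 14, 16, 18}, so each is used; only D can be 6, hence D = 6.
The 7 still-open variables together cover exactly {4, 8, 10, 12, 14, 16, 18} — 7 values for 7 variables — and 18 appears only in A's list, so A = 18.
The 6 still-open variables together cover exactly {4, 8, 10, 12, 14, 16} — 6 values for 6 variables — and 12 appears only in H's list, so H = 12.
E and G share exactly the 2 values {4, 16}; by pigeonhole those values go to them, so strike 4, 16 from B, C.
So B = 14.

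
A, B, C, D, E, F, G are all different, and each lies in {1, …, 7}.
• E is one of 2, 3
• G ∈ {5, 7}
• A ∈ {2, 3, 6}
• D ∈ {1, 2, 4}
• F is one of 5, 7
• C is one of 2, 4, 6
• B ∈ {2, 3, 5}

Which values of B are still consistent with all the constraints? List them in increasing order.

The 7 variables together cover exactly {1, 2, 3, 4, 5, 6, 7} — 7 values for 7 variables — and 1 appears only in D's list, so D = 1.
The 6 still-open variables together cover exactly {2, 3, 4, 5, 6, 7} — 6 values for 6 variables — and 4 appears only in C's list, so C = 4.
Among the 5 still-open variables, 6 fits only A (and all 5 values in {2, 3, 5, 6, 7} must be used), so A = 6.
The 2 variables F and G are confined to {5, 7}, which locks those values in; drop them from B.
No further eliminations apply; B can still be any of 2, 3.

2, 3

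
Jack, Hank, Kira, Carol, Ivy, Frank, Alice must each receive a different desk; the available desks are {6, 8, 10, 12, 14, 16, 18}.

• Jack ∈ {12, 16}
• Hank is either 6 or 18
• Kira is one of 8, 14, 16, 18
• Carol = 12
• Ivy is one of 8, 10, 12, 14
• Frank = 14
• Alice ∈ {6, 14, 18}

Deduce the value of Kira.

8

Carol has just one choice, so Carol = 12. So Jack, Ivy can't be 12.
Frank must be 14 (only option left). Strike 14 from Kira, Ivy, Alice.
Jack has just one choice, so Jack = 16. Strike 16 from Kira.
The 4 still-open variables together cover exactly {6, 8, 10, 18} — 4 values for 4 variables — and 10 appears only in Ivy's list, so Ivy = 10.
The 3 still-open variables draw from only 3 values {6, 8, 18}, so each is used; only Kira can be 8, hence Kira = 8.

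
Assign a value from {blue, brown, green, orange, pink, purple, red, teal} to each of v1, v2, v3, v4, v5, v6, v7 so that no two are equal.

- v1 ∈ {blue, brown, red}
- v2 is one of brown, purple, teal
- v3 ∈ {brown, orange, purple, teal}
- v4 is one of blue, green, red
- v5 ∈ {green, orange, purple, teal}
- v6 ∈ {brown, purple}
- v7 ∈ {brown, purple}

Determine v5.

green

v6 and v7 share exactly the 2 values {brown, purple}; by pigeonhole those values go to them, so strike brown, purple from v1, v2, v3, v5.
v2 must be teal (only option left). Remove teal from v3, v5.
v3 must be orange (only option left). So v5 can't be orange.
So v5 = green.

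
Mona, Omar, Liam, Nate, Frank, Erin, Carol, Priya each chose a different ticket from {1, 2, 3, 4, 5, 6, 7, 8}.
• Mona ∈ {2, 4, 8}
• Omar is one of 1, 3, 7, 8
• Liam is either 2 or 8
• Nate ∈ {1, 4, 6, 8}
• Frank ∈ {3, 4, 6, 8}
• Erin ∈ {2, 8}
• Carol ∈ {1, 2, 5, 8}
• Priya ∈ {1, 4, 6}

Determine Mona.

4

Among the 8 variables, 5 fits only Carol (and all 8 values in {1, 2, 3, 4, 5, 6, 7, 8} must be used), so Carol = 5.
Among the 7 still-open variables, 7 fits only Omar (and all 7 values in {1, 2, 3, 4, 6, 7, 8} must be used), so Omar = 7.
The 6 still-open variables together cover exactly {1, 2, 3, 4, 6, 8} — 6 values for 6 variables — and 3 appears only in Frank's list, so Frank = 3.
Liam and Erin share exactly the 2 values {2, 8}; by pigeonhole those values go to them, so strike 2, 8 from Mona, Nate.
So Mona = 4.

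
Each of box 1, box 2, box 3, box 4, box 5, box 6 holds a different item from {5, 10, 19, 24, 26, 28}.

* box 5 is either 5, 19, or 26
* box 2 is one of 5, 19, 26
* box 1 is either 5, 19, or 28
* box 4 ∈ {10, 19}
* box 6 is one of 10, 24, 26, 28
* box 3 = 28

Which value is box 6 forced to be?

24

box 3 has just one choice, so box 3 = 28. So box 1, box 6 can't be 28.
The 5 still-open variables draw from only 5 values {5, 10, 19, 24, 26}, so each is used; only box 6 can be 24, hence box 6 = 24.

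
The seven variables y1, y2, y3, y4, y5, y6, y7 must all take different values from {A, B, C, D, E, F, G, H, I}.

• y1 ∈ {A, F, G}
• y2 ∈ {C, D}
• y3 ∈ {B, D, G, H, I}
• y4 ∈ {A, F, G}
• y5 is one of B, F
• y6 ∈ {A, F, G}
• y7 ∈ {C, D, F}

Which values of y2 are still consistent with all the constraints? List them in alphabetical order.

The 3 variables y1, y4, y6 are confined to {A, F, G}, which locks those values in; drop them from y3, y5, y7.
y5 has just one choice, so y5 = B. Remove B from y3.
The 2 variables y2 and y7 are confined to {C, D}, which locks those values in; drop them from y3.
No further eliminations apply; y2 can still be any of C, D.

C, D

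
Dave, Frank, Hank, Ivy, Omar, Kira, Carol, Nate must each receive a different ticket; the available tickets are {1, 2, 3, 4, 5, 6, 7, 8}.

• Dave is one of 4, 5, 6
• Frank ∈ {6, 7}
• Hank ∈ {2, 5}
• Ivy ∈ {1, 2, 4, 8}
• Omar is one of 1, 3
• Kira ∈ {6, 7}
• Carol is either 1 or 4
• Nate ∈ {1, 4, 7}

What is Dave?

5

Among the 8 variables, 3 fits only Omar (and all 8 values in {1, 2, 3, 4, 5, 6, 7, 8} must be used), so Omar = 3.
Among the 7 still-open variables, 8 fits only Ivy (and all 7 values in {1, 2, 4, 5, 6, 7, 8} must be used), so Ivy = 8.
The 6 still-open variables together cover exactly {1, 2, 4, 5, 6, 7} — 6 values for 6 variables — and 2 appears only in Hank's list, so Hank = 2.
The 5 still-open variables draw from only 5 values {1, 4, 5, 6, 7}, so each is used; only Dave can be 5, hence Dave = 5.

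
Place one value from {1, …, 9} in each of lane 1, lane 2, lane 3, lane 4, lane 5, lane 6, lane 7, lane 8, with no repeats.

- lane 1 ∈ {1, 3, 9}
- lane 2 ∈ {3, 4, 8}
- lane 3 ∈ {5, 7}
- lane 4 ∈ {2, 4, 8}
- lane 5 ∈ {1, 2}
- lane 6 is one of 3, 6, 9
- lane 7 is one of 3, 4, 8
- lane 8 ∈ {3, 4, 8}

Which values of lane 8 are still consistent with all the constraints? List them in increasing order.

The 3 variables lane 2, lane 7, lane 8 are confined to {3, 4, 8}, which locks those values in; drop them from lane 1, lane 4, lane 6.
That leaves lane 4 = 2. Strike 2 from lane 5.
lane 5 has just one choice, so lane 5 = 1. Eliminate 1 elsewhere: lane 1.
lane 1 has just one choice, so lane 1 = 9. Eliminate 9 elsewhere: lane 6.
That leaves lane 6 = 6.
No further eliminations apply; lane 8 can still be any of 3, 4, 8.

3, 4, 8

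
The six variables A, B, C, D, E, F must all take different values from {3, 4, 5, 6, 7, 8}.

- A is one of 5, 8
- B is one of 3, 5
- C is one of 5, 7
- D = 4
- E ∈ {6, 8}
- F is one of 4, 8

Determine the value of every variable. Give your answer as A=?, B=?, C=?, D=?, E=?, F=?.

A=5, B=3, C=7, D=4, E=6, F=8

D has just one choice, so D = 4. Remove 4 from F.
F must be 8 (only option left). So A, E can't be 8.
A's domain is down to {5}, so A = 5. So B, C can't be 5.
That leaves B = 3.
C has just one choice, so C = 7.
E's domain is down to {6}, so E = 6.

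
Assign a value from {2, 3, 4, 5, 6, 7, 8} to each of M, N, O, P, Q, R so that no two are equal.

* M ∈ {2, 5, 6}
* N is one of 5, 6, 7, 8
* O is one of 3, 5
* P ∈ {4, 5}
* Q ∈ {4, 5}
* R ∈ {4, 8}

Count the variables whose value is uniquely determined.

P and Q between them cover only {4, 5} — a naked pair. Remove those values from M, N, O, R.
That leaves O = 3.
R's domain is down to {8}, so R = 8. So N can't be 8.
Determined: O=3, R=8. The other variables each still have more than one consistent value. That makes 2.

2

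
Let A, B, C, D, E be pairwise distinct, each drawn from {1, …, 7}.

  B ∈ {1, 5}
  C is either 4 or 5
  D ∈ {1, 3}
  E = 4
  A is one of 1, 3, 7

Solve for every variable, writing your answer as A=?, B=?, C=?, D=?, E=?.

A=7, B=1, C=5, D=3, E=4

E must be 4 (only option left). So C can't be 4.
C must be 5 (only option left). Remove 5 from B.
B's domain is down to {1}, so B = 1. Eliminate 1 elsewhere: A, D.
That leaves D = 3. Strike 3 from A.
That leaves A = 7.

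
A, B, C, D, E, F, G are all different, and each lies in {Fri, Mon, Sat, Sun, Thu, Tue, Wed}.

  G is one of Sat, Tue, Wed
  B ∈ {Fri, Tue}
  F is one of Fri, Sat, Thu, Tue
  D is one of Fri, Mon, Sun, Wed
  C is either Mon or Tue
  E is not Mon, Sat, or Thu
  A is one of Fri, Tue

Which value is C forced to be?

The 7 variables together cover exactly {Fri, Mon, Sat, Sun, Thu, Tue, Wed} — 7 values for 7 variables — and Thu appears only in F's list, so F = Thu.
The 6 still-open variables together cover exactly {Fri, Mon, Sat, Sun, Tue, Wed} — 6 values for 6 variables — and Sat appears only in G's list, so G = Sat.
A and B share exactly the 2 values {Fri, Tue}; by pigeonhole those values go to them, so strike Fri, Tue from C, D, E.
So C = Mon.

Mon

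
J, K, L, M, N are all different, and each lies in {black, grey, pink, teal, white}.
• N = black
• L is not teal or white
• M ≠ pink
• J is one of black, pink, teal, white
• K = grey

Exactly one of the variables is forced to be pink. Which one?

K must be grey (only option left). So L, M can't be grey.
That leaves N = black. Strike black from J, L, M.
So pink goes to L.

L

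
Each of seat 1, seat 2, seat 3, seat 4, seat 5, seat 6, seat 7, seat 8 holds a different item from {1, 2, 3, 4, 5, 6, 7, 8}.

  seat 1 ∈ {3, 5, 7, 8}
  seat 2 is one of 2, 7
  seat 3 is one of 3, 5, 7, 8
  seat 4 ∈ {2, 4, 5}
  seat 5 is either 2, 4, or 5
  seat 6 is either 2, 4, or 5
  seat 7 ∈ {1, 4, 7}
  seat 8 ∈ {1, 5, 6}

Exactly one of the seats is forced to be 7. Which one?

The 8 variables draw from only 8 values {1, 2, 3, 4, 5, 6, 7, 8}, so each is used; only seat 8 can be 6, hence seat 8 = 6.
The 7 still-open variables draw from only 7 values {1, 2, 3, 4, 5, 7, 8}, so each is used; only seat 7 can be 1, hence seat 7 = 1.
seat 4, seat 5, seat 6 between them cover only {2, 4, 5} — a naked triple. Remove those values from seat 1, seat 2, seat 3.
So 7 goes to seat 2.

seat 2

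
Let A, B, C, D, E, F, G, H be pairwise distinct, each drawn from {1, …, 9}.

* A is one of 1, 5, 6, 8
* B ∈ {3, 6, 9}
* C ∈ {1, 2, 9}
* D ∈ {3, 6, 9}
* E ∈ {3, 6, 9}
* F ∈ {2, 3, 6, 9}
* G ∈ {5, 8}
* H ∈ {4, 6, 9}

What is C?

Among the 8 variables, 4 fits only H (and all 8 values in {1, 2, 3, 4, 5, 6, 8, 9} must be used), so H = 4.
B, D, E share exactly the 3 values {3, 6, 9}; by pigeonhole those values go to them, so strike 3, 6, 9 from A, C, F.
F has just one choice, so F = 2. Remove 2 from C.
So C = 1.

1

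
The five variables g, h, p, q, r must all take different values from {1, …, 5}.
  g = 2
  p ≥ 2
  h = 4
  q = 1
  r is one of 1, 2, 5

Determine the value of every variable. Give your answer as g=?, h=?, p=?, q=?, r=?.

g has just one choice, so g = 2. Eliminate 2 elsewhere: p, r.
h must be 4 (only option left). Strike 4 from p.
That leaves q = 1. Remove 1 from r.
r has just one choice, so r = 5. Remove 5 from p.
p has just one choice, so p = 3.

g=2, h=4, p=3, q=1, r=5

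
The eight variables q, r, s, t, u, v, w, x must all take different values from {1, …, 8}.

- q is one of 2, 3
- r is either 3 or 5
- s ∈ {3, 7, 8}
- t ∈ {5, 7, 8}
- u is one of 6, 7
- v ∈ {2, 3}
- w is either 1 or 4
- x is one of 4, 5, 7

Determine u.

6

Among the 8 variables, 1 fits only w (and all 8 values in {1, 2, 3, 4, 5, 6, 7, 8} must be used), so w = 1.
The 7 still-open variables draw from only 7 values {2, 3, 4, 5, 6, 7, 8}, so each is used; only x can be 4, hence x = 4.
Among the 6 still-open variables, 6 fits only u (and all 6 values in {2, 3, 5, 6, 7, 8} must be used), so u = 6.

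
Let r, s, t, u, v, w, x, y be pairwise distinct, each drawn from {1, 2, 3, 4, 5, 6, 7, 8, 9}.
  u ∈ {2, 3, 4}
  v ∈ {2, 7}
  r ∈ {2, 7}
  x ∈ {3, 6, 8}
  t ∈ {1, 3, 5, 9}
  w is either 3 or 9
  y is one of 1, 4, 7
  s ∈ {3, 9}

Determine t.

The 2 variables r and v are confined to {2, 7}, which locks those values in; drop them from u, y.
The 2 variables s and w are confined to {3, 9}, which locks those values in; drop them from t, u, x.
u must be 4 (only option left). Remove 4 from y.
y must be 1 (only option left). So t can't be 1.
So t = 5.

5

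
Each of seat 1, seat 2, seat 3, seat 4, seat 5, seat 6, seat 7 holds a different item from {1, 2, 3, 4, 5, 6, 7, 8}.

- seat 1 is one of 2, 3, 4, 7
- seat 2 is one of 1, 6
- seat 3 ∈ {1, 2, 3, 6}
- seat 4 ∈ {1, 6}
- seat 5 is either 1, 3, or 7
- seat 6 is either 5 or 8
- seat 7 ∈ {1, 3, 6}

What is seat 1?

4

The 2 variables seat 2 and seat 4 are confined to {1, 6}, which locks those values in; drop them from seat 3, seat 5, seat 7.
seat 7 must be 3 (only option left). Remove 3 from seat 1, seat 3, seat 5.
seat 3's domain is down to {2}, so seat 3 = 2. Remove 2 from seat 1.
seat 5's domain is down to {7}, so seat 5 = 7. So seat 1 can't be 7.
So seat 1 = 4.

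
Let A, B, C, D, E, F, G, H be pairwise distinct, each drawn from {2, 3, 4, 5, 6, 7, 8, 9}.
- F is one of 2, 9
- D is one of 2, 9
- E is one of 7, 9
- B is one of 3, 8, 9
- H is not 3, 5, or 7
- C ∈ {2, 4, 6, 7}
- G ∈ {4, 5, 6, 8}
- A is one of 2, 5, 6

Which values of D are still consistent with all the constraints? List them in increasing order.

The 8 variables together cover exactly {2, 3, 4, 5, 6, 7, 8, 9} — 8 values for 8 variables — and 3 appears only in B's list, so B = 3.
D and F share exactly the 2 values {2, 9}; by pigeonhole those values go to them, so strike 2, 9 from A, C, E, H.
E has just one choice, so E = 7. Eliminate 7 elsewhere: C.
No further eliminations apply; D can still be any of 2, 9.

2, 9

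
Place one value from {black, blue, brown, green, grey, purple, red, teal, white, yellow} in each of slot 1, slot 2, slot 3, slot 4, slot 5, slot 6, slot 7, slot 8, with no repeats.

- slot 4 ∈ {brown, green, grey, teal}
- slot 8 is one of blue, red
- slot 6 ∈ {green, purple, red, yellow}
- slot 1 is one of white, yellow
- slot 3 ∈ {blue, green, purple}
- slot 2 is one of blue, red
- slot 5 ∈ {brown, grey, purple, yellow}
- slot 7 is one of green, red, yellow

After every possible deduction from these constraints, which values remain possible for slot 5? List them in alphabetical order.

slot 2 and slot 8 between them cover only {blue, red} — a naked pair. Remove those values from slot 3, slot 6, slot 7.
The 3 variables slot 3, slot 6, slot 7 are confined to {green, purple, yellow}, which locks those values in; drop them from slot 1, slot 4, slot 5.
slot 1's domain is down to {white}, so slot 1 = white.
No further eliminations apply; slot 5 can still be any of brown, grey.

brown, grey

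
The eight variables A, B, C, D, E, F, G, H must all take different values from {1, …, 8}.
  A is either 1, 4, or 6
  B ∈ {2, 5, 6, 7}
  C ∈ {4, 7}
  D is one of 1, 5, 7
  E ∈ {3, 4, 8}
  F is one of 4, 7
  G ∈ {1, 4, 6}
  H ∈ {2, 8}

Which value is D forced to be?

The 8 variables draw from only 8 values {1, 2, 3, 4, 5, 6, 7, 8}, so each is used; only E can be 3, hence E = 3.
The 7 still-open variables draw from only 7 values {1, 2, 4, 5, 6, 7, 8}, so each is used; only H can be 8, hence H = 8.
Among the 6 still-open variables, 2 fits only B (and all 6 values in {1, 2, 4, 5, 6, 7} must be used), so B = 2.
The 5 still-open variables together cover exactly {1, 4, 5, 6, 7} — 5 values for 5 variables — and 5 appears only in D's list, so D = 5.

5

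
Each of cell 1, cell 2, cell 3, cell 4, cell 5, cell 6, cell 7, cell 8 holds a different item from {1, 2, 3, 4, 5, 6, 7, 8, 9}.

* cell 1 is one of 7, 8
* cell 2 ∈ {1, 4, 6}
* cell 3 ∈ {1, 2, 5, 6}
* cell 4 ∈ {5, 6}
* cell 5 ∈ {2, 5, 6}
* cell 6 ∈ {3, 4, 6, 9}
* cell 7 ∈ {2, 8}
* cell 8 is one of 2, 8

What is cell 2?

cell 7 and cell 8 share exactly the 2 values {2, 8}; by pigeonhole those values go to them, so strike 2, 8 from cell 1, cell 3, cell 5.
cell 1's domain is down to {7}, so cell 1 = 7.
cell 4 and cell 5 share exactly the 2 values {5, 6}; by pigeonhole those values go to them, so strike 5, 6 from cell 2, cell 3, cell 6.
That leaves cell 3 = 1. Eliminate 1 elsewhere: cell 2.
So cell 2 = 4.

4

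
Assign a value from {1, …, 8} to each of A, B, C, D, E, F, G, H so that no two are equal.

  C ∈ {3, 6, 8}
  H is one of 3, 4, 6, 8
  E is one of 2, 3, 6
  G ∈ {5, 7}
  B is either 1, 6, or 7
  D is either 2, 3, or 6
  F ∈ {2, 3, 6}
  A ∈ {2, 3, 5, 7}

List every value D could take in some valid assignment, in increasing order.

The 8 variables together cover exactly {1, 2, 3, 4, 5, 6, 7, 8} — 8 values for 8 variables — and 1 appears only in B's list, so B = 1.
The 7 still-open variables draw from only 7 values {2, 3, 4, 5, 6, 7, 8}, so each is used; only H can be 4, hence H = 4.
The 6 still-open variables draw from only 6 values {2, 3, 5, 6, 7, 8}, so each is used; only C can be 8, hence C = 8.
D, E, F between them cover only {2, 3, 6} — a naked triple. Remove those values from A.
No further eliminations apply; D can still be any of 2, 3, 6.

2, 3, 6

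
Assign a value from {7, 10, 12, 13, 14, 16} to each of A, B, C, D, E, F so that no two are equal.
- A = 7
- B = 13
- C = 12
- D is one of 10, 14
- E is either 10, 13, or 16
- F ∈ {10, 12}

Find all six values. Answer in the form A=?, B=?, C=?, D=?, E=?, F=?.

A's domain is down to {7}, so A = 7.
B has just one choice, so B = 13. So E can't be 13.
C's domain is down to {12}, so C = 12. Strike 12 from F.
F has just one choice, so F = 10. Strike 10 from D, E.
D's domain is down to {14}, so D = 14.
E must be 16 (only option left).

A=7, B=13, C=12, D=14, E=16, F=10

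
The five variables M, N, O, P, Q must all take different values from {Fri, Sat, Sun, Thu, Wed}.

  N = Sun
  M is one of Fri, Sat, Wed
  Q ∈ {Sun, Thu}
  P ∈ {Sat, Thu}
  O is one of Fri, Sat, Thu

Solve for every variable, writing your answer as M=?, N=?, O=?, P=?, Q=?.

N must be Sun (only option left). So Q can't be Sun.
Q must be Thu (only option left). Strike Thu from O, P.
That leaves P = Sat. Strike Sat from M, O.
That leaves O = Fri. Eliminate Fri elsewhere: M.
M's domain is down to {Wed}, so M = Wed.

M=Wed, N=Sun, O=Fri, P=Sat, Q=Thu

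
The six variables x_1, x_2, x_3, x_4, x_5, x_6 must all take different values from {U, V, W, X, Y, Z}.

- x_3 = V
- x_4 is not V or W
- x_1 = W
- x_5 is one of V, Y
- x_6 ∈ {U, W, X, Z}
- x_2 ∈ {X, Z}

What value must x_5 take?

Y

x_1's domain is down to {W}, so x_1 = W. So x_6 can't be W.
That leaves x_3 = V. So x_5 can't be V.
So x_5 = Y.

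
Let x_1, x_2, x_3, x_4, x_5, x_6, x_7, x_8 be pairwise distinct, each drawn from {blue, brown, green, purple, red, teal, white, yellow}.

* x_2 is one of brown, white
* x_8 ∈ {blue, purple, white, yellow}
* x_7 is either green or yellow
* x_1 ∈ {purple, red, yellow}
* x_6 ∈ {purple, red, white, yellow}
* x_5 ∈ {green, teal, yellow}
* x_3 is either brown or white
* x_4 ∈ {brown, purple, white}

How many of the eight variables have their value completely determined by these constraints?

Among the 8 variables, blue fits only x_8 (and all 8 values in {blue, brown, green, purple, red, teal, white, yellow} must be used), so x_8 = blue.
The 7 still-open variables together cover exactly {brown, green, purple, red, teal, white, yellow} — 7 values for 7 variables — and teal appears only in x_5's list, so x_5 = teal.
The 6 still-open variables together cover exactly {brown, green, purple, red, white, yellow} — 6 values for 6 variables — and green appears only in x_7's list, so x_7 = green.
x_2 and x_3 share exactly the 2 values {brown, white}; by pigeonhole those values go to them, so strike brown, white from x_4, x_6.
x_4 has just one choice, so x_4 = purple. So x_1, x_6 can't be purple.
Determined: x_4=purple, x_5=teal, x_7=green, x_8=blue. The other variables each still have more than one consistent value. That makes 4.

4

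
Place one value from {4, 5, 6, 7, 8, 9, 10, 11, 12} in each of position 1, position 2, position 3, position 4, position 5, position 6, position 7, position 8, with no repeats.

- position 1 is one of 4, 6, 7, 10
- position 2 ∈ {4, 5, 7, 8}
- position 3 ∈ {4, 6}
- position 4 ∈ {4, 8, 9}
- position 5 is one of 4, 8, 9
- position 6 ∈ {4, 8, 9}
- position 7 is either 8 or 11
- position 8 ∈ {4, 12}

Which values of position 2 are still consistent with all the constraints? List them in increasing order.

5, 7

position 4, position 5, position 6 between them cover only {4, 8, 9} — a naked triple. Remove those values from position 1, position 2, position 3, position 7, position 8.
That leaves position 3 = 6. So position 1 can't be 6.
That leaves position 7 = 11.
position 8 must be 12 (only option left).
No further eliminations apply; position 2 can still be any of 5, 7.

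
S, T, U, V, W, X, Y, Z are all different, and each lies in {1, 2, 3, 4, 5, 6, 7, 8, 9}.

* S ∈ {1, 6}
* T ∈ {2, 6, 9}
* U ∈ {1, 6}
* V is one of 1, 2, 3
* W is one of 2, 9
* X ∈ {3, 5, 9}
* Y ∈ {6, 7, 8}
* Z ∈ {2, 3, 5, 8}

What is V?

The 8 variables draw from only 8 values {1, 2, 3, 5, 6, 7, 8, 9}, so each is used; only Y can be 7, hence Y = 7.
The 7 still-open variables together cover exactly {1, 2, 3, 5, 6, 8, 9} — 7 values for 7 variables — and 8 appears only in Z's list, so Z = 8.
The 6 still-open variables draw from only 6 values {1, 2, 3, 5, 6, 9}, so each is used; only X can be 5, hence X = 5.
The 5 still-open variables together cover exactly {1, 2, 3, 6, 9} — 5 values for 5 variables — and 3 appears only in V's list, so V = 3.

3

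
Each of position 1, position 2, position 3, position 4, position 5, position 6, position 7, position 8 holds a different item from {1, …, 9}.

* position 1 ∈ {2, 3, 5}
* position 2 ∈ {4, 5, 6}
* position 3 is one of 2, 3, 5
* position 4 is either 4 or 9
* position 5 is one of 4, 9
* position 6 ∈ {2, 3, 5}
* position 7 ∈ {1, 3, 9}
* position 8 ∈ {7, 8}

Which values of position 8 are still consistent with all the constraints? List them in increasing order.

The 2 variables position 4 and position 5 are confined to {4, 9}, which locks those values in; drop them from position 2, position 7.
position 1, position 3, position 6 between them cover only {2, 3, 5} — a naked triple. Remove those values from position 2, position 7.
That leaves position 2 = 6.
position 7 has just one choice, so position 7 = 1.
No further eliminations apply; position 8 can still be any of 7, 8.

7, 8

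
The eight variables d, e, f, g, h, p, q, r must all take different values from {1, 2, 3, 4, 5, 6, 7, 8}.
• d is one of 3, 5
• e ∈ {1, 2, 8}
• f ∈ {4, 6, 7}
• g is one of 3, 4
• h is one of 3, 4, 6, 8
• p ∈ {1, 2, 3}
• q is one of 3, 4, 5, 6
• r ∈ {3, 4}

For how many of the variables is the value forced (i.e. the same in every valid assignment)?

Among the 8 variables, 7 fits only f (and all 8 values in {1, 2, 3, 4, 5, 6, 7, 8} must be used), so f = 7.
The 2 variables g and r are confined to {3, 4}, which locks those values in; drop them from d, h, p, q.
d's domain is down to {5}, so d = 5. So q can't be 5.
q must be 6 (only option left). Eliminate 6 elsewhere: h.
h's domain is down to {8}, so h = 8. Remove 8 from e.
Determined: d=5, f=7, h=8, q=6. The other variables each still have more than one consistent value. That makes 4.

4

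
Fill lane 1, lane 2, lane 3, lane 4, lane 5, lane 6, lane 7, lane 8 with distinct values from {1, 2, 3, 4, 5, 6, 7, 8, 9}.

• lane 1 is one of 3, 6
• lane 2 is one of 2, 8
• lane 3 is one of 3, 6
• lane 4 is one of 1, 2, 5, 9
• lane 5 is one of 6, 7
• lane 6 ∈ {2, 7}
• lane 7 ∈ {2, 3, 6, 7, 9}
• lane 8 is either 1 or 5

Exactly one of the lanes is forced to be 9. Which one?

Among the 8 variables, 8 fits only lane 2 (and all 8 values in {1, 2, 3, 5, 6, 7, 8, 9} must be used), so lane 2 = 8.
lane 1 and lane 3 share exactly the 2 values {3, 6}; by pigeonhole those values go to them, so strike 3, 6 from lane 5, lane 7.
lane 5 must be 7 (only option left). Remove 7 from lane 6, lane 7.
lane 6's domain is down to {2}, so lane 6 = 2. Strike 2 from lane 4, lane 7.
So 9 goes to lane 7.

lane 7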